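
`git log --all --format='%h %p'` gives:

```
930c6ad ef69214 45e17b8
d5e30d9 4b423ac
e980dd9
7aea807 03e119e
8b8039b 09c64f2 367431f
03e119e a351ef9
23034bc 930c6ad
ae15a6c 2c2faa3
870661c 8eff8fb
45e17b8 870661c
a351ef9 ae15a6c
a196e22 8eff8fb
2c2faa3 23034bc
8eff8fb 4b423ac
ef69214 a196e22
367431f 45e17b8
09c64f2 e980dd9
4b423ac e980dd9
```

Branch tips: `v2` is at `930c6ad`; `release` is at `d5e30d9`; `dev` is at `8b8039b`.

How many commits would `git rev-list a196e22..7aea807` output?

Reachable from 7aea807: {03e119e, 23034bc, 2c2faa3, 45e17b8, 4b423ac, 7aea807, 870661c, 8eff8fb, 930c6ad, a196e22, a351ef9, ae15a6c, e980dd9, ef69214}.
Reachable from a196e22: {4b423ac, 8eff8fb, a196e22, e980dd9}.
In 7aea807's history but not a196e22's: {03e119e, 23034bc, 2c2faa3, 45e17b8, 7aea807, 870661c, 930c6ad, a351ef9, ae15a6c, ef69214} — 10 commits.

10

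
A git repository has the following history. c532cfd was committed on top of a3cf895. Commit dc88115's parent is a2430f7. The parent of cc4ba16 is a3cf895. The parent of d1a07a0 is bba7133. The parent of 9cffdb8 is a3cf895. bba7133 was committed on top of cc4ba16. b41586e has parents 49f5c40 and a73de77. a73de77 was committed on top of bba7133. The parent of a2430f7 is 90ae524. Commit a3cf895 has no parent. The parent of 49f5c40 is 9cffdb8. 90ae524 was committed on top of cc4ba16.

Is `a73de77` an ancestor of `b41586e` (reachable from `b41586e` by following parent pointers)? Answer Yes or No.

Ancestors of b41586e (commits reachable by following parents): {49f5c40, 9cffdb8, a3cf895, a73de77, b41586e, bba7133, cc4ba16}.
a73de77 is in that set, so it is an ancestor of b41586e.

Yes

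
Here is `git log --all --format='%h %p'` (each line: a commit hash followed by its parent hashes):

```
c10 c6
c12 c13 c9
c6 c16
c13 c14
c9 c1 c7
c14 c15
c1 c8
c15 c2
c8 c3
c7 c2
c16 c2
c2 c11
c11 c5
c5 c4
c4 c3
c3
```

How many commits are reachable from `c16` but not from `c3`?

Reachable from c16: {c11, c16, c2, c3, c4, c5}.
Reachable from c3: {c3}.
In c16's history but not c3's: {c11, c16, c2, c4, c5} — 5 commits.

5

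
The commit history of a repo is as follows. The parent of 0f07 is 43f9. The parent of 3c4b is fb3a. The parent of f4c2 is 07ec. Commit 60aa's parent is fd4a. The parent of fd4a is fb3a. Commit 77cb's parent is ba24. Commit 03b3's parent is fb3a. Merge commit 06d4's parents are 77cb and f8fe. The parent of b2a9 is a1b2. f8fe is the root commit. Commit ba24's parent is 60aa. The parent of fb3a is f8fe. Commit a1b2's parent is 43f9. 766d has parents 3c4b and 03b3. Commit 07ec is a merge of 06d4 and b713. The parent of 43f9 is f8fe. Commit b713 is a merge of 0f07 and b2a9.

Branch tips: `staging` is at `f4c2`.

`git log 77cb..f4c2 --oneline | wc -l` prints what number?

Reachable from f4c2: {06d4, 07ec, 0f07, 43f9, 60aa, 77cb, a1b2, b2a9, b713, ba24, f4c2, f8fe, fb3a, fd4a}.
Reachable from 77cb: {60aa, 77cb, ba24, f8fe, fb3a, fd4a}.
In f4c2's history but not 77cb's: {06d4, 07ec, 0f07, 43f9, a1b2, b2a9, b713, f4c2} — 8 commits.

8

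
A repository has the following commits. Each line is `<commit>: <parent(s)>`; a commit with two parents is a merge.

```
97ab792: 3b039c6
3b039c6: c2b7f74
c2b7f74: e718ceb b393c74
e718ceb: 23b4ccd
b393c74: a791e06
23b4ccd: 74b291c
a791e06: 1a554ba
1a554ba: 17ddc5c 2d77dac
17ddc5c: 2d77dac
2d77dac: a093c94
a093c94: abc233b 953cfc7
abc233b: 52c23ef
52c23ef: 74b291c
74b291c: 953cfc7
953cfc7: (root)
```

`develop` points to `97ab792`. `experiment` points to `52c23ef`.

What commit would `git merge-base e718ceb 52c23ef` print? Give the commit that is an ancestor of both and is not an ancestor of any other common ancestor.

Ancestors of e718ceb: {23b4ccd, 74b291c, 953cfc7, e718ceb}.
Ancestors of 52c23ef: {52c23ef, 74b291c, 953cfc7}.
Common ancestors: {74b291c, 953cfc7}.
Among these, 74b291c is not an ancestor of any other common ancestor — it is the merge base.

74b291c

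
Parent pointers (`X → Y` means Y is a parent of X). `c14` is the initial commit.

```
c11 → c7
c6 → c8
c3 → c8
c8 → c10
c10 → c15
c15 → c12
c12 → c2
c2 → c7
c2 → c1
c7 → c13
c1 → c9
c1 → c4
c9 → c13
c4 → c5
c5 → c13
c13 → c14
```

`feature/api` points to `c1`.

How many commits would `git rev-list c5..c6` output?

10

Reachable from c6: {c1, c10, c12, c13, c14, c15, c2, c4, c5, c6, c7, c8, c9}.
Reachable from c5: {c13, c14, c5}.
In c6's history but not c5's: {c1, c10, c12, c15, c2, c4, c6, c7, c8, c9} — 10 commits.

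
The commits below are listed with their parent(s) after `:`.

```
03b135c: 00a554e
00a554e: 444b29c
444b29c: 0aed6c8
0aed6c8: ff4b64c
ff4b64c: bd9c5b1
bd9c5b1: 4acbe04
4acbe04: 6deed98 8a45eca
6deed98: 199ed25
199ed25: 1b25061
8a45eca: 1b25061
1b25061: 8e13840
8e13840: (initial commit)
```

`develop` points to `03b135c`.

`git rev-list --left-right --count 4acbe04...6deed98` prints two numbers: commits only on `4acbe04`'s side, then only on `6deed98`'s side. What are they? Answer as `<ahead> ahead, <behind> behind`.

2 ahead, 0 behind

Reachable from 4acbe04: {199ed25, 1b25061, 4acbe04, 6deed98, 8a45eca, 8e13840}.
Reachable from 6deed98: {199ed25, 1b25061, 6deed98, 8e13840}.
Only in 4acbe04's history (ahead): {4acbe04, 8a45eca} — 2.
Only in 6deed98's history (behind): {} — 0.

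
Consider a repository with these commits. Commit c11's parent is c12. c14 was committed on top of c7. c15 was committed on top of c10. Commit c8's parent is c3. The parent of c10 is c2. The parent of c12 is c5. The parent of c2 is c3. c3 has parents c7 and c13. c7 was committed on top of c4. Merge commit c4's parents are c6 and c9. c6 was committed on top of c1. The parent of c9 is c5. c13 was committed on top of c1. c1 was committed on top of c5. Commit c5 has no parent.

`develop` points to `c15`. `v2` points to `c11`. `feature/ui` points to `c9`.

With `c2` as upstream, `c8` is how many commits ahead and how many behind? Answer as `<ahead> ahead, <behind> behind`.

1 ahead, 1 behind

Reachable from c8: {c1, c13, c3, c4, c5, c6, c7, c8, c9}.
Reachable from c2: {c1, c13, c2, c3, c4, c5, c6, c7, c9}.
Only in c8's history (ahead): {c8} — 1.
Only in c2's history (behind): {c2} — 1.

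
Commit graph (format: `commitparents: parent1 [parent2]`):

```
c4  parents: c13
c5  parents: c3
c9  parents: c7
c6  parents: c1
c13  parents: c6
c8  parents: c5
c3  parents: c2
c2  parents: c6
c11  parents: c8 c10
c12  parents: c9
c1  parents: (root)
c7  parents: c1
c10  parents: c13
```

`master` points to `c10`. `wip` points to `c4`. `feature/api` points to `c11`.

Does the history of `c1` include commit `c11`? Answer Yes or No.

Ancestors of c1: {c1}.
c11 is not in that set, so it is not an ancestor of c1.

No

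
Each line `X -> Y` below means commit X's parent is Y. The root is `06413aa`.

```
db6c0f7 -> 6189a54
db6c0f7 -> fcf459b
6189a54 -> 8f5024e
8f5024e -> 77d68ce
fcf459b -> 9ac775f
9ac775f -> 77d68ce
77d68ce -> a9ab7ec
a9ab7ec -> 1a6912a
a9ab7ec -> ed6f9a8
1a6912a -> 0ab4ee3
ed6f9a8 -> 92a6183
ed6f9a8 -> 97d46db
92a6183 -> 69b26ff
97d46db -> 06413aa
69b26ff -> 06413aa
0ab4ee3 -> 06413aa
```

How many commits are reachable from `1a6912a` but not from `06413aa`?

Reachable from 1a6912a: {06413aa, 0ab4ee3, 1a6912a}.
Reachable from 06413aa: {06413aa}.
In 1a6912a's history but not 06413aa's: {0ab4ee3, 1a6912a} — 2 commits.

2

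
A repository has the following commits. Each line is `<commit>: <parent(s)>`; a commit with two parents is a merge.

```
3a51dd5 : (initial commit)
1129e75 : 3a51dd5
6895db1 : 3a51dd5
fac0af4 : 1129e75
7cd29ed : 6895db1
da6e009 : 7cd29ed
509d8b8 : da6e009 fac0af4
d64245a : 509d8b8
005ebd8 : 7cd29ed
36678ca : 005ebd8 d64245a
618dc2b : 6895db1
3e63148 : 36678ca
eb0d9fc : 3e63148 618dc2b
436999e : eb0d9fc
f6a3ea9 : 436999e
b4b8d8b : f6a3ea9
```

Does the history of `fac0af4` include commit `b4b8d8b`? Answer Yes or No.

Ancestors of fac0af4: {1129e75, 3a51dd5, fac0af4}.
b4b8d8b is not in that set, so it is not an ancestor of fac0af4.

No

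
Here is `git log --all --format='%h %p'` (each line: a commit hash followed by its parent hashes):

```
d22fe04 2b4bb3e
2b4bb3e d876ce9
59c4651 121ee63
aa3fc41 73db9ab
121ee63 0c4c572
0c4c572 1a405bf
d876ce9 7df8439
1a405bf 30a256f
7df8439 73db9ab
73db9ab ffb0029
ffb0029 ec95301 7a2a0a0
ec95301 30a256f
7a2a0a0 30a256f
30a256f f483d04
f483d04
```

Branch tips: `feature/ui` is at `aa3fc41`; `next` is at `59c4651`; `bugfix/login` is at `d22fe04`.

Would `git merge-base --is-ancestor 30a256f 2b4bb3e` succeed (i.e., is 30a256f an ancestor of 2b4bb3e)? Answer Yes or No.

Ancestors of 2b4bb3e (commits reachable by following parents): {2b4bb3e, 30a256f, 73db9ab, 7a2a0a0, 7df8439, d876ce9, ec95301, f483d04, ffb0029}.
30a256f is in that set, so it is an ancestor of 2b4bb3e.

Yes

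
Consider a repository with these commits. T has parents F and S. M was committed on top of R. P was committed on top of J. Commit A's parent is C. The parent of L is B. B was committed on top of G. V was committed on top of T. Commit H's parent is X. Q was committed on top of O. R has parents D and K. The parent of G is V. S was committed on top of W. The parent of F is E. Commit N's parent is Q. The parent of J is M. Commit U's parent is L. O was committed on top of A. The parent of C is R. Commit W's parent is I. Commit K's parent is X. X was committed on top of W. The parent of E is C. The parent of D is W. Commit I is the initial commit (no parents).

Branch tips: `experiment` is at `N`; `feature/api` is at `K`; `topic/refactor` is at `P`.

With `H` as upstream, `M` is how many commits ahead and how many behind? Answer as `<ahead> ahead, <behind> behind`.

4 ahead, 1 behind

Reachable from M: {D, I, K, M, R, W, X}.
Reachable from H: {H, I, W, X}.
Only in M's history (ahead): {D, K, M, R} — 4.
Only in H's history (behind): {H} — 1.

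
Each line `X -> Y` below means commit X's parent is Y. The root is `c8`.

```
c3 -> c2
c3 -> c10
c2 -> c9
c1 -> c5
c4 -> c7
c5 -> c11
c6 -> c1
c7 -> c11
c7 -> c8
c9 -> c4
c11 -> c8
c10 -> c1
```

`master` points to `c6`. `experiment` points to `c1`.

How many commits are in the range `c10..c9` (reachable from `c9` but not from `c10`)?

3

Reachable from c9: {c11, c4, c7, c8, c9}.
Reachable from c10: {c1, c10, c11, c5, c8}.
In c9's history but not c10's: {c4, c7, c9} — 3 commits.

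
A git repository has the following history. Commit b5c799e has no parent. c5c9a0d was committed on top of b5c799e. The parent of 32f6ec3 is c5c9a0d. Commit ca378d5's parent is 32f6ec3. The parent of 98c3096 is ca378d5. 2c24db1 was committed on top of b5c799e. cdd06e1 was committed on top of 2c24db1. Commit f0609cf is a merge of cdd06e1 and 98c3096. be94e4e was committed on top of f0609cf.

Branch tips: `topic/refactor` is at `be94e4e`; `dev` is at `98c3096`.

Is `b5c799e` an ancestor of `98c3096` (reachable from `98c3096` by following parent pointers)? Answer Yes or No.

Ancestors of 98c3096 (commits reachable by following parents): {32f6ec3, 98c3096, b5c799e, c5c9a0d, ca378d5}.
b5c799e is in that set, so it is an ancestor of 98c3096.

Yes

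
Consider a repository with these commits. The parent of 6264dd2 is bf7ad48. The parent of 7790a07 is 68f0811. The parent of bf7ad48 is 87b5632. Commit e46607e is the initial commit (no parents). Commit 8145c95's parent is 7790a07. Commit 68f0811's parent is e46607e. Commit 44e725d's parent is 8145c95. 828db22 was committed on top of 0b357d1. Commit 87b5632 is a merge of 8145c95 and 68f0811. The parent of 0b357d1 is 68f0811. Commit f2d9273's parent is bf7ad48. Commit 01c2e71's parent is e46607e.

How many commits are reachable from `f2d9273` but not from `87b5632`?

2

Reachable from f2d9273: {68f0811, 7790a07, 8145c95, 87b5632, bf7ad48, e46607e, f2d9273}.
Reachable from 87b5632: {68f0811, 7790a07, 8145c95, 87b5632, e46607e}.
In f2d9273's history but not 87b5632's: {bf7ad48, f2d9273} — 2 commits.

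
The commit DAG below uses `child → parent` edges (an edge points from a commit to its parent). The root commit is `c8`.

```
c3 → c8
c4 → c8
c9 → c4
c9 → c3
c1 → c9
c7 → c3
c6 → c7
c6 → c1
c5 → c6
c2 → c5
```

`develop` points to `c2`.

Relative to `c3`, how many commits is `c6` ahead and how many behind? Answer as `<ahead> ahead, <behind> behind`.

5 ahead, 0 behind

Reachable from c6: {c1, c3, c4, c6, c7, c8, c9}.
Reachable from c3: {c3, c8}.
Only in c6's history (ahead): {c1, c4, c6, c7, c9} — 5.
Only in c3's history (behind): {} — 0.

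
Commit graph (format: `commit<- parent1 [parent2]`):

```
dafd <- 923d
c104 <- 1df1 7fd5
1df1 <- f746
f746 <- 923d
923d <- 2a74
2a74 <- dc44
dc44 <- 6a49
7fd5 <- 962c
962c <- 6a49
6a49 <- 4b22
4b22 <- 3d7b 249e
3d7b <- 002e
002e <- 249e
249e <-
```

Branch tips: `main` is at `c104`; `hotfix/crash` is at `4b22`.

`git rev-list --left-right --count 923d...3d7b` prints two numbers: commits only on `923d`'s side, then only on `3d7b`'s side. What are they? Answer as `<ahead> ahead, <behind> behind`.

5 ahead, 0 behind

Reachable from 923d: {002e, 249e, 2a74, 3d7b, 4b22, 6a49, 923d, dc44}.
Reachable from 3d7b: {002e, 249e, 3d7b}.
Only in 923d's history (ahead): {2a74, 4b22, 6a49, 923d, dc44} — 5.
Only in 3d7b's history (behind): {} — 0.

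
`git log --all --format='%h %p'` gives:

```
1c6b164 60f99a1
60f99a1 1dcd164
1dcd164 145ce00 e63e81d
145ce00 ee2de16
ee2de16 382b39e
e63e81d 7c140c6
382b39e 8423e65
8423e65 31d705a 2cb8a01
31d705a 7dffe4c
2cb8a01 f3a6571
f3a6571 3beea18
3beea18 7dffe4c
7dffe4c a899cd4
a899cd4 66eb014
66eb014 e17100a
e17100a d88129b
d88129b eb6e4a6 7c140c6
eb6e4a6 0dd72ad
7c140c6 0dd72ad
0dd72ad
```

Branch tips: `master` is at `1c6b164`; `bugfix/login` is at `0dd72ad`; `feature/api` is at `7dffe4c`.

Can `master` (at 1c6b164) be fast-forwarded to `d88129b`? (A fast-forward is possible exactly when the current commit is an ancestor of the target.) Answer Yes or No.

No

A fast-forward from 1c6b164 to d88129b is possible iff 1c6b164 is an ancestor of d88129b.
Ancestors of d88129b: {0dd72ad, 7c140c6, d88129b, eb6e4a6}.
1c6b164 is not among them, so fast-forward is not possible.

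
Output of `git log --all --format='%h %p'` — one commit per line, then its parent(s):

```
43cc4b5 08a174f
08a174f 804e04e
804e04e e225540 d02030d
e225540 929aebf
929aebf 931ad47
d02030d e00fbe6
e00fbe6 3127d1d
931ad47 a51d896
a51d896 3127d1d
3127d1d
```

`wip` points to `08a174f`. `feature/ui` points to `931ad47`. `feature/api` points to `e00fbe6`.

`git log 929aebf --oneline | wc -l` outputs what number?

Walking parent pointers from 929aebf: reachable set = {3127d1d, 929aebf, 931ad47, a51d896}.
That is 4 commits.

4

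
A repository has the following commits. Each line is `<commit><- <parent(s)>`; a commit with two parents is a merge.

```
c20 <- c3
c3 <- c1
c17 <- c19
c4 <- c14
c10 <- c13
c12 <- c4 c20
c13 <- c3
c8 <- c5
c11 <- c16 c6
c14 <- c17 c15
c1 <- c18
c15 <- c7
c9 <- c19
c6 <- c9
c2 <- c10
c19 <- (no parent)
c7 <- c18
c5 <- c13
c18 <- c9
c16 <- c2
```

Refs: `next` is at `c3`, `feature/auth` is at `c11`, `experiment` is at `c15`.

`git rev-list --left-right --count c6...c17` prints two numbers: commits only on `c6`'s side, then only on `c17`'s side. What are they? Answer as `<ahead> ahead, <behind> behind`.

2 ahead, 1 behind

Reachable from c6: {c19, c6, c9}.
Reachable from c17: {c17, c19}.
Only in c6's history (ahead): {c6, c9} — 2.
Only in c17's history (behind): {c17} — 1.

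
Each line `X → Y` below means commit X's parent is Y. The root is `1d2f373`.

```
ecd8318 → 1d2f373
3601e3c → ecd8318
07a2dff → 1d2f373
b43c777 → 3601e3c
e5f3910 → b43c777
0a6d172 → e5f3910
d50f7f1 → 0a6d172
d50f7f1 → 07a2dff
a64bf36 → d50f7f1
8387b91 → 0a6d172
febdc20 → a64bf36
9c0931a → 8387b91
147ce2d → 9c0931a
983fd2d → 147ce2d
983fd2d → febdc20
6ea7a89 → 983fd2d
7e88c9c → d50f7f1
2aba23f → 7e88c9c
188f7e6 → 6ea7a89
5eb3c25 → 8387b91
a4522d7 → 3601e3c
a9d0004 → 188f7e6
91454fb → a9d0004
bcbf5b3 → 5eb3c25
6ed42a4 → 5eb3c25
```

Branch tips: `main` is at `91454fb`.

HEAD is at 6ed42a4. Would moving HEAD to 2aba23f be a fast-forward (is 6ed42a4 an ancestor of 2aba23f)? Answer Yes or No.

No

A fast-forward from 6ed42a4 to 2aba23f is possible iff 6ed42a4 is an ancestor of 2aba23f.
Ancestors of 2aba23f: {07a2dff, 0a6d172, 1d2f373, 2aba23f, 3601e3c, 7e88c9c, b43c777, d50f7f1, e5f3910, ecd8318}.
6ed42a4 is not among them, so fast-forward is not possible.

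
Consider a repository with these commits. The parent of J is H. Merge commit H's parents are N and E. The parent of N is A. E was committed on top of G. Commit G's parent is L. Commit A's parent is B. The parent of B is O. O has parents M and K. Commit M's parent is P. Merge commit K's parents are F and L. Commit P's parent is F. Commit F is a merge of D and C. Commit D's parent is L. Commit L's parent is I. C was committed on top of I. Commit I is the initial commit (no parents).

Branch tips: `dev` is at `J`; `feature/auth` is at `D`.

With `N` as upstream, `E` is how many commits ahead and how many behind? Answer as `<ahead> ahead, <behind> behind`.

2 ahead, 10 behind

Reachable from E: {E, G, I, L}.
Reachable from N: {A, B, C, D, F, I, K, L, M, N, O, P}.
Only in E's history (ahead): {E, G} — 2.
Only in N's history (behind): {A, B, C, D, F, K, M, N, O, P} — 10.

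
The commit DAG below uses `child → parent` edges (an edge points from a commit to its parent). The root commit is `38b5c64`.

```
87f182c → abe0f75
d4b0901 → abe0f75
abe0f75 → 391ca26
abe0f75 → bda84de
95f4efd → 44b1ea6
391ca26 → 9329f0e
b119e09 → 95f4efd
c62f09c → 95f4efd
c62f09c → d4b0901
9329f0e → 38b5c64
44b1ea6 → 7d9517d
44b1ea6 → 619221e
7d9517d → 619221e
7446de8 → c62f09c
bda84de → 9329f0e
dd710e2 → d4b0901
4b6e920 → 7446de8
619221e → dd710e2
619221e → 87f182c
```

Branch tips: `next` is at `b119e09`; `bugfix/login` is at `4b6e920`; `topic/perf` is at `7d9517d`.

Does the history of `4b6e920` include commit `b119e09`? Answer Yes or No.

No

Ancestors of 4b6e920: {38b5c64, 391ca26, 44b1ea6, 4b6e920, 619221e, 7446de8, 7d9517d, 87f182c, 9329f0e, 95f4efd, abe0f75, bda84de, c62f09c, d4b0901, dd710e2}.
b119e09 is not in that set, so it is not an ancestor of 4b6e920.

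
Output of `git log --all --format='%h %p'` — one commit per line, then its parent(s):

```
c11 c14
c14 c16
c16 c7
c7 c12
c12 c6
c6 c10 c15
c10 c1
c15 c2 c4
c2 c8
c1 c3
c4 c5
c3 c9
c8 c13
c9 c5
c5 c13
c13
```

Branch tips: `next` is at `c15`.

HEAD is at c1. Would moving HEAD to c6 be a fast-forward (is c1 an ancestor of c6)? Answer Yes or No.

A fast-forward from c1 to c6 is possible iff c1 is an ancestor of c6.
Ancestors of c6: {c1, c10, c13, c15, c2, c3, c4, c5, c6, c8, c9}.
c1 is among them, so fast-forward is possible.

Yes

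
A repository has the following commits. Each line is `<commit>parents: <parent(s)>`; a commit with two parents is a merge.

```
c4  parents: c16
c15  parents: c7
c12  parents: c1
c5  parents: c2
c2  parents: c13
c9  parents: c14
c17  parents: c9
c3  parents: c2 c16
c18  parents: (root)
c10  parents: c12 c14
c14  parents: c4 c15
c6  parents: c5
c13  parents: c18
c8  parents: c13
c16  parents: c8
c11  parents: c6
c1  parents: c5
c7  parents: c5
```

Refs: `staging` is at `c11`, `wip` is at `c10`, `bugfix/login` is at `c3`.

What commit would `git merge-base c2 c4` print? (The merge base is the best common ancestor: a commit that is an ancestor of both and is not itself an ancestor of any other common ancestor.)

Ancestors of c2: {c13, c18, c2}.
Ancestors of c4: {c13, c16, c18, c4, c8}.
Common ancestors: {c13, c18}.
Among these, c13 is not an ancestor of any other common ancestor — it is the merge base.

c13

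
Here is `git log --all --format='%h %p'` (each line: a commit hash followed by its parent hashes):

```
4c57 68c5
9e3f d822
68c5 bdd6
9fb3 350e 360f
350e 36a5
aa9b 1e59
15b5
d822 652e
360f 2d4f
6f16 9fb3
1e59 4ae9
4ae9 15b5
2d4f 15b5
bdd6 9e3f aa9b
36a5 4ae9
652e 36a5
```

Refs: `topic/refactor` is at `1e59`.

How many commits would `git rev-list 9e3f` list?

6

Walking parent pointers from 9e3f: reachable set = {15b5, 36a5, 4ae9, 652e, 9e3f, d822}.
That is 6 commits.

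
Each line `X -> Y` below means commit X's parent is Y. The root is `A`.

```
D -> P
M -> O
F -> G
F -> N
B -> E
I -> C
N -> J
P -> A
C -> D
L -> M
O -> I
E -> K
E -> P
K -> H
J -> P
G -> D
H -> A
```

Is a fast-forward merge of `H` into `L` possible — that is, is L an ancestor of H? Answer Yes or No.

No

A fast-forward from L to H is possible iff L is an ancestor of H.
Ancestors of H: {A, H}.
L is not among them, so fast-forward is not possible.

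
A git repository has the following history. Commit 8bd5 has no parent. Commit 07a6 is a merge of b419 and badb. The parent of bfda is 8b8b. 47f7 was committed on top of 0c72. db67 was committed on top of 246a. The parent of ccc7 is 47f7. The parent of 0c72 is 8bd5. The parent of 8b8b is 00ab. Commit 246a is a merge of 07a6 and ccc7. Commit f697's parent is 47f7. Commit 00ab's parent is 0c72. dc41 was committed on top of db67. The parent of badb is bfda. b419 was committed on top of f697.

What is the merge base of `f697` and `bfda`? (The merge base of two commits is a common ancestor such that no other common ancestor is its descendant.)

Ancestors of f697: {0c72, 47f7, 8bd5, f697}.
Ancestors of bfda: {00ab, 0c72, 8b8b, 8bd5, bfda}.
Common ancestors: {0c72, 8bd5}.
Among these, 0c72 is not an ancestor of any other common ancestor — it is the merge base.

0c72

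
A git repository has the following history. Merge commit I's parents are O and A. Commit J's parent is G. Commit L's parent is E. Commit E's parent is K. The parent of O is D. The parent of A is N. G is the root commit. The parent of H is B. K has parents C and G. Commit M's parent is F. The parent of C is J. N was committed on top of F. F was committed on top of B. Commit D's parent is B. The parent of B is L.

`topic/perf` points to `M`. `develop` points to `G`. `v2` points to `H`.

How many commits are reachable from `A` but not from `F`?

2

Reachable from A: {A, B, C, E, F, G, J, K, L, N}.
Reachable from F: {B, C, E, F, G, J, K, L}.
In A's history but not F's: {A, N} — 2 commits.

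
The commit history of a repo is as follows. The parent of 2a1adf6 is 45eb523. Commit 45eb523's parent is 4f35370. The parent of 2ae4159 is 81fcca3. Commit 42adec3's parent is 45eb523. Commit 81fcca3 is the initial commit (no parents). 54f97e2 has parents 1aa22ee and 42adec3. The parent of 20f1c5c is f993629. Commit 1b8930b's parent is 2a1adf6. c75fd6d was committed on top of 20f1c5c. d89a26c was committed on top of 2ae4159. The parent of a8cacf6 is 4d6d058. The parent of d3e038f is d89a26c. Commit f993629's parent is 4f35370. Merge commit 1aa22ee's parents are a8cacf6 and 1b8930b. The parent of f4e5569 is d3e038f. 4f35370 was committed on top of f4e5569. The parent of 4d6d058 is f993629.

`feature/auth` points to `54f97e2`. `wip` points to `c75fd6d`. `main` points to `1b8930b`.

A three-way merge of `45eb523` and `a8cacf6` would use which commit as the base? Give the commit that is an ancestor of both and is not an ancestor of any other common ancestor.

Ancestors of 45eb523: {2ae4159, 45eb523, 4f35370, 81fcca3, d3e038f, d89a26c, f4e5569}.
Ancestors of a8cacf6: {2ae4159, 4d6d058, 4f35370, 81fcca3, a8cacf6, d3e038f, d89a26c, f4e5569, f993629}.
Common ancestors: {2ae4159, 4f35370, 81fcca3, d3e038f, d89a26c, f4e5569}.
Among these, 4f35370 is not an ancestor of any other common ancestor — it is the merge base.

4f35370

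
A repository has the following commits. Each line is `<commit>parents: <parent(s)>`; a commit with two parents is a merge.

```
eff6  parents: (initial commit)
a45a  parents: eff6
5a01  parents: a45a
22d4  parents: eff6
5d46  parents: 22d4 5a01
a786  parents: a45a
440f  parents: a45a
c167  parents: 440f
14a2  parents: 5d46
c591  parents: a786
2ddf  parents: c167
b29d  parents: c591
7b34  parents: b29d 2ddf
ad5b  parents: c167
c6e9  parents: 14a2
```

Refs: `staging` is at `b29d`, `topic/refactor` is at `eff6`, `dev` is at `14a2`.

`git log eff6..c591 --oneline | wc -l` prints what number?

Reachable from c591: {a45a, a786, c591, eff6}.
Reachable from eff6: {eff6}.
In c591's history but not eff6's: {a45a, a786, c591} — 3 commits.

3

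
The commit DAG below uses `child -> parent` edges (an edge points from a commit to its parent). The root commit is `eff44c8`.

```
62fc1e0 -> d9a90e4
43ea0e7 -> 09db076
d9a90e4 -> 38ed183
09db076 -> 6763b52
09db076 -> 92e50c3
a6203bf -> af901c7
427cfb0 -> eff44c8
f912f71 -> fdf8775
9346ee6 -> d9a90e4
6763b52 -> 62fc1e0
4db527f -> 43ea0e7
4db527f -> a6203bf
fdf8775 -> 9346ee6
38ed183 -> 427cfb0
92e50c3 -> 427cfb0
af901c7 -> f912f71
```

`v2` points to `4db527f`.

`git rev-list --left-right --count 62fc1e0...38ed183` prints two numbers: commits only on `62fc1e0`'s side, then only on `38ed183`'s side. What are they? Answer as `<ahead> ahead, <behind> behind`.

Reachable from 62fc1e0: {38ed183, 427cfb0, 62fc1e0, d9a90e4, eff44c8}.
Reachable from 38ed183: {38ed183, 427cfb0, eff44c8}.
Only in 62fc1e0's history (ahead): {62fc1e0, d9a90e4} — 2.
Only in 38ed183's history (behind): {} — 0.

2 ahead, 0 behind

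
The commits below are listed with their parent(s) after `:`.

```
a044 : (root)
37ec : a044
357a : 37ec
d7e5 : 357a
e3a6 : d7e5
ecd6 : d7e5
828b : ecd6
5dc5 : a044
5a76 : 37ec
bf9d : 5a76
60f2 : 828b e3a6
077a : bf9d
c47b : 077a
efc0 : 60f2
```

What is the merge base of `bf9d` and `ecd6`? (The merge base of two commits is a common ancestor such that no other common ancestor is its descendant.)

Ancestors of bf9d: {37ec, 5a76, a044, bf9d}.
Ancestors of ecd6: {357a, 37ec, a044, d7e5, ecd6}.
Common ancestors: {37ec, a044}.
Among these, 37ec is not an ancestor of any other common ancestor — it is the merge base.

37ec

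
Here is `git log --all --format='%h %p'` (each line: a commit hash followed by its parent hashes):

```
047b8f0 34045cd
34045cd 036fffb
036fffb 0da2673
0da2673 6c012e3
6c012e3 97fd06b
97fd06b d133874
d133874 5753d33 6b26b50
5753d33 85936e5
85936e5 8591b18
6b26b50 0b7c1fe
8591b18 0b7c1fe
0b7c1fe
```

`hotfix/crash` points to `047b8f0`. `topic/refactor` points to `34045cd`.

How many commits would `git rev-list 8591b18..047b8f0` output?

10

Reachable from 047b8f0: {036fffb, 047b8f0, 0b7c1fe, 0da2673, 34045cd, 5753d33, 6b26b50, 6c012e3, 8591b18, 85936e5, 97fd06b, d133874}.
Reachable from 8591b18: {0b7c1fe, 8591b18}.
In 047b8f0's history but not 8591b18's: {036fffb, 047b8f0, 0da2673, 34045cd, 5753d33, 6b26b50, 6c012e3, 85936e5, 97fd06b, d133874} — 10 commits.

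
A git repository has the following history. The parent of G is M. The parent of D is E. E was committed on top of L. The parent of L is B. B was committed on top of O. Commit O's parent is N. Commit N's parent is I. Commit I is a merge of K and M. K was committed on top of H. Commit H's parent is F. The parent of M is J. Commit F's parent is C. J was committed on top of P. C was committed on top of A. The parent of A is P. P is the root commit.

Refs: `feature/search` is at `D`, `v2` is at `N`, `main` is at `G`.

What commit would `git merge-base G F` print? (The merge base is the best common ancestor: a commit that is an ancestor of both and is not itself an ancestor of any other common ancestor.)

Ancestors of G: {G, J, M, P}.
Ancestors of F: {A, C, F, P}.
Common ancestors: {P}.
The only common ancestor is P, so it is the merge base.

P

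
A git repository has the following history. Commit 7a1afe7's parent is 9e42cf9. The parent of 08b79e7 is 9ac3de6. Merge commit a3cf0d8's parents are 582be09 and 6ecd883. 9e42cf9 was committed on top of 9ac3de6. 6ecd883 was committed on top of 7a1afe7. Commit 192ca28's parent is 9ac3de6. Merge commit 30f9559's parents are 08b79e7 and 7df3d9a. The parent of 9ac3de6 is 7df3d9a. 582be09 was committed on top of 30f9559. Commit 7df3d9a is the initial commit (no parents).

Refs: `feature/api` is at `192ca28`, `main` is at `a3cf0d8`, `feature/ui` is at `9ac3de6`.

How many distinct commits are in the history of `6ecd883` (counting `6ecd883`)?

5

Walking parent pointers from 6ecd883: reachable set = {6ecd883, 7a1afe7, 7df3d9a, 9ac3de6, 9e42cf9}.
That is 5 commits.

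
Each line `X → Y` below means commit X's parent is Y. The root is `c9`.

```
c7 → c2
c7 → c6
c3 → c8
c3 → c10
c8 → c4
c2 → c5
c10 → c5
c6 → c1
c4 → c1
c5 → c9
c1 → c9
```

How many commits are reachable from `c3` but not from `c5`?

Reachable from c3: {c1, c10, c3, c4, c5, c8, c9}.
Reachable from c5: {c5, c9}.
In c3's history but not c5's: {c1, c10, c3, c4, c8} — 5 commits.

5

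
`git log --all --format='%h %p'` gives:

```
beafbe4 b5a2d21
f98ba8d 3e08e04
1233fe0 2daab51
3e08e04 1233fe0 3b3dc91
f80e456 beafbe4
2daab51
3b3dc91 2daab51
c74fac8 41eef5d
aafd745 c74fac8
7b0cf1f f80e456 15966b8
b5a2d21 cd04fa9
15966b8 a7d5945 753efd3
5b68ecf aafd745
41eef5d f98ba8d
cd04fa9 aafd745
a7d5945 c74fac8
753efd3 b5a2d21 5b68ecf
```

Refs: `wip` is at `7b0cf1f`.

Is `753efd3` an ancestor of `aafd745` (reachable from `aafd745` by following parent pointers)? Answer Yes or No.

Ancestors of aafd745: {1233fe0, 2daab51, 3b3dc91, 3e08e04, 41eef5d, aafd745, c74fac8, f98ba8d}.
753efd3 is not in that set, so it is not an ancestor of aafd745.

No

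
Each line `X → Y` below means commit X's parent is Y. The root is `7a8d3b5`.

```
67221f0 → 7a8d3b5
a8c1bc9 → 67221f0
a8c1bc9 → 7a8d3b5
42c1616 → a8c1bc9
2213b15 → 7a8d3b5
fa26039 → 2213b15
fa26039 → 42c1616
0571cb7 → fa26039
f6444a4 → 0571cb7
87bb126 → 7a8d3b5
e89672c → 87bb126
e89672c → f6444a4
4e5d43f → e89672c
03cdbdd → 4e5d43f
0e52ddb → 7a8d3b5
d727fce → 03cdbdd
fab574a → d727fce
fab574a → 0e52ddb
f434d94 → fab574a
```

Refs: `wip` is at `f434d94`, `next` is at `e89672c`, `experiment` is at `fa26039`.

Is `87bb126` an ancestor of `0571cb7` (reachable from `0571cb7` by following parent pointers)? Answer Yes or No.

Ancestors of 0571cb7: {0571cb7, 2213b15, 42c1616, 67221f0, 7a8d3b5, a8c1bc9, fa26039}.
87bb126 is not in that set, so it is not an ancestor of 0571cb7.

No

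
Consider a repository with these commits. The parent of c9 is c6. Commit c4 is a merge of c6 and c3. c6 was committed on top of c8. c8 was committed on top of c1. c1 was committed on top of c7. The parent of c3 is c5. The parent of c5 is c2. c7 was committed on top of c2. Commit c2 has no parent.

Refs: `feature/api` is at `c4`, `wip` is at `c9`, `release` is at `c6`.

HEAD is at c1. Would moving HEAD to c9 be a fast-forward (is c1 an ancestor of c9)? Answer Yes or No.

Yes

A fast-forward from c1 to c9 is possible iff c1 is an ancestor of c9.
Ancestors of c9: {c1, c2, c6, c7, c8, c9}.
c1 is among them, so fast-forward is possible.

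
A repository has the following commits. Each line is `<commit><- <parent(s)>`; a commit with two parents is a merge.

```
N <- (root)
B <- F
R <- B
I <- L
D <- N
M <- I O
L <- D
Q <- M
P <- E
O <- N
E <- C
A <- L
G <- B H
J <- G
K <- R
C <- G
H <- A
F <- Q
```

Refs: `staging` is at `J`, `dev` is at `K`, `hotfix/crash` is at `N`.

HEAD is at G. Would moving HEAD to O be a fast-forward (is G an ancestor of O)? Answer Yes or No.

No

A fast-forward from G to O is possible iff G is an ancestor of O.
Ancestors of O: {N, O}.
G is not among them, so fast-forward is not possible.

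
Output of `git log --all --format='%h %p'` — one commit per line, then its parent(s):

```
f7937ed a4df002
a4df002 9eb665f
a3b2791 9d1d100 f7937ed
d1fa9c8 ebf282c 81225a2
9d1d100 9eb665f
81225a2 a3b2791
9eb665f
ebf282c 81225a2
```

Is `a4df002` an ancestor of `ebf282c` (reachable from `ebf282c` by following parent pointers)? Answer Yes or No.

Yes

Ancestors of ebf282c (commits reachable by following parents): {81225a2, 9d1d100, 9eb665f, a3b2791, a4df002, ebf282c, f7937ed}.
a4df002 is in that set, so it is an ancestor of ebf282c.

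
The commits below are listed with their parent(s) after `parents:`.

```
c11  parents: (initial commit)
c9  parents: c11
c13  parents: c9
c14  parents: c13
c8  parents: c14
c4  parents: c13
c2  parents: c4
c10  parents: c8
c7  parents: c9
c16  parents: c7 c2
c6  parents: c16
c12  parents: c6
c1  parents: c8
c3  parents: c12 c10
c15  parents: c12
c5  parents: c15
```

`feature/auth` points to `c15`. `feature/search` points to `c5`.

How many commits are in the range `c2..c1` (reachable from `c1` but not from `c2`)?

3

Reachable from c1: {c1, c11, c13, c14, c8, c9}.
Reachable from c2: {c11, c13, c2, c4, c9}.
In c1's history but not c2's: {c1, c14, c8} — 3 commits.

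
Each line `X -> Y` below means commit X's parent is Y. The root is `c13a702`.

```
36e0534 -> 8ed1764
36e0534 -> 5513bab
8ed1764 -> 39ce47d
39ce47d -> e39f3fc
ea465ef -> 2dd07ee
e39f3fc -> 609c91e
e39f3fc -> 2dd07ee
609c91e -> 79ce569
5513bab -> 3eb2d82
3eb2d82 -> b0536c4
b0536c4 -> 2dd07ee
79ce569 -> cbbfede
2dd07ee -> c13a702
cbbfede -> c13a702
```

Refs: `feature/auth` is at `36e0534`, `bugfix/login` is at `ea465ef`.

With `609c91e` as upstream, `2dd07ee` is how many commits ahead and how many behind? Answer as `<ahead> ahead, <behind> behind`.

Reachable from 2dd07ee: {2dd07ee, c13a702}.
Reachable from 609c91e: {609c91e, 79ce569, c13a702, cbbfede}.
Only in 2dd07ee's history (ahead): {2dd07ee} — 1.
Only in 609c91e's history (behind): {609c91e, 79ce569, cbbfede} — 3.

1 ahead, 3 behind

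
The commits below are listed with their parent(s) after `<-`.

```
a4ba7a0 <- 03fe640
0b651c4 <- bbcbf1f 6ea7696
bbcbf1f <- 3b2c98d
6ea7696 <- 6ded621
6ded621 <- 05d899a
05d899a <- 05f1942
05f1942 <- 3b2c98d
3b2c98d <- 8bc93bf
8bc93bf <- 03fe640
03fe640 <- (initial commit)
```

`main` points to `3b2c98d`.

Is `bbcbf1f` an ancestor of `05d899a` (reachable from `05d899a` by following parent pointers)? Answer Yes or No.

No

Ancestors of 05d899a: {03fe640, 05d899a, 05f1942, 3b2c98d, 8bc93bf}.
bbcbf1f is not in that set, so it is not an ancestor of 05d899a.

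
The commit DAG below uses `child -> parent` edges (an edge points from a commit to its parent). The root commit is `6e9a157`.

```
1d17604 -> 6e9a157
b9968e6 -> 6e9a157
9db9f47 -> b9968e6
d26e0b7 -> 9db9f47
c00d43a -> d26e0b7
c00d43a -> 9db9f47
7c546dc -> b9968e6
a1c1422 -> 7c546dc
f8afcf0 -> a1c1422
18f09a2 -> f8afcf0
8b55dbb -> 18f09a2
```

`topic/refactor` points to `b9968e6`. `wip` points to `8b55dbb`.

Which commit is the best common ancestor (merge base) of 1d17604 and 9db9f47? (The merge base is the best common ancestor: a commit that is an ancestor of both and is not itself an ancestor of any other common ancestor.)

6e9a157

Ancestors of 1d17604: {1d17604, 6e9a157}.
Ancestors of 9db9f47: {6e9a157, 9db9f47, b9968e6}.
Common ancestors: {6e9a157}.
The only common ancestor is 6e9a157, so it is the merge base.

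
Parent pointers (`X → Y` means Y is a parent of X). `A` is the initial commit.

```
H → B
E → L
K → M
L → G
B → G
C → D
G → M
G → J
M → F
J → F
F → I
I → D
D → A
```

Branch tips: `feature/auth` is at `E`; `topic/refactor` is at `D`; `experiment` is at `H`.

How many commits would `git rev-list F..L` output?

4

Reachable from L: {A, D, F, G, I, J, L, M}.
Reachable from F: {A, D, F, I}.
In L's history but not F's: {G, J, L, M} — 4 commits.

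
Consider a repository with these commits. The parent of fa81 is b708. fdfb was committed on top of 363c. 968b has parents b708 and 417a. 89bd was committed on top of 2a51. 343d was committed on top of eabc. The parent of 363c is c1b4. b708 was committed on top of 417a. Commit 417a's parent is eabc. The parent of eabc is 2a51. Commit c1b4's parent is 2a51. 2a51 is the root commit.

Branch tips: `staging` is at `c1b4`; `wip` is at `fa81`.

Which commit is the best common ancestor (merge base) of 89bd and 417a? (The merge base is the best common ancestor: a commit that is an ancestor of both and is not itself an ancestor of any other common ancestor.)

Ancestors of 89bd: {2a51, 89bd}.
Ancestors of 417a: {2a51, 417a, eabc}.
Common ancestors: {2a51}.
The only common ancestor is 2a51, so it is the merge base.

2a51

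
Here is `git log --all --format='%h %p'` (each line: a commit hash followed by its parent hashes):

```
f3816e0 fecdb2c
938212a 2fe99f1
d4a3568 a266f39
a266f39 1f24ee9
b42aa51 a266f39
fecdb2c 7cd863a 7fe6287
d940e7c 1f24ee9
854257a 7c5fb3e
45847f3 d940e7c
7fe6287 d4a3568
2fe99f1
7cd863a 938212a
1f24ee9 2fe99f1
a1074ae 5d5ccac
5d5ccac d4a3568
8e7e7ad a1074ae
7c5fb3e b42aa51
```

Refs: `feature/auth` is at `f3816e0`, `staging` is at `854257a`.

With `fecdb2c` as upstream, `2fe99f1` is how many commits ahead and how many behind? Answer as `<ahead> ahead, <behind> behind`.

Reachable from 2fe99f1: {2fe99f1}.
Reachable from fecdb2c: {1f24ee9, 2fe99f1, 7cd863a, 7fe6287, 938212a, a266f39, d4a3568, fecdb2c}.
Only in 2fe99f1's history (ahead): {} — 0.
Only in fecdb2c's history (behind): {1f24ee9, 7cd863a, 7fe6287, 938212a, a266f39, d4a3568, fecdb2c} — 7.

0 ahead, 7 behind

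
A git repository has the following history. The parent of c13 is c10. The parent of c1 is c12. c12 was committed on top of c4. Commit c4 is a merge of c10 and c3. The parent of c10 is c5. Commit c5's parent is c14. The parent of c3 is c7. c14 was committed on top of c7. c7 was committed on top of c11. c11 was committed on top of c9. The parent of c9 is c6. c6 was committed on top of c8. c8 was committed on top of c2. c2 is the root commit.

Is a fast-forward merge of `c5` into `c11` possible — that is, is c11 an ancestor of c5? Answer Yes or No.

Yes

A fast-forward from c11 to c5 is possible iff c11 is an ancestor of c5.
Ancestors of c5: {c11, c14, c2, c5, c6, c7, c8, c9}.
c11 is among them, so fast-forward is possible.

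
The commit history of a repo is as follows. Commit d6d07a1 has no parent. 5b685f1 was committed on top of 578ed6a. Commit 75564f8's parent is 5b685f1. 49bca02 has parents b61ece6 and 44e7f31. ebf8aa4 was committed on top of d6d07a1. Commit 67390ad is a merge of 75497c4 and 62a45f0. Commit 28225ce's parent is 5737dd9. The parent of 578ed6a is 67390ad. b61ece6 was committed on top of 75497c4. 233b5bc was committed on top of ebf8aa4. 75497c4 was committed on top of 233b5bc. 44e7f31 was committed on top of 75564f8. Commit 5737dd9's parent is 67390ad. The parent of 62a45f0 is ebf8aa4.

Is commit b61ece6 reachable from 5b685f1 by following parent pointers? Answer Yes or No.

Ancestors of 5b685f1: {233b5bc, 578ed6a, 5b685f1, 62a45f0, 67390ad, 75497c4, d6d07a1, ebf8aa4}.
b61ece6 is not in that set, so it is not an ancestor of 5b685f1.

No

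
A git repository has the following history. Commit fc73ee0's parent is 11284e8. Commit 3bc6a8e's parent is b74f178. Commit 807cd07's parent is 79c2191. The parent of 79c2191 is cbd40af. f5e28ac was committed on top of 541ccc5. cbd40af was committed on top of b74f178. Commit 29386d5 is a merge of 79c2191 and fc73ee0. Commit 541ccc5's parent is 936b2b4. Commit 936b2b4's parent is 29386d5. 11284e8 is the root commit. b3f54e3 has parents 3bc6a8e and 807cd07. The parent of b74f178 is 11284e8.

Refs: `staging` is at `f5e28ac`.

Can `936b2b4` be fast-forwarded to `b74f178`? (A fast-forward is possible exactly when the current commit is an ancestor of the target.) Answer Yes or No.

No

A fast-forward from 936b2b4 to b74f178 is possible iff 936b2b4 is an ancestor of b74f178.
Ancestors of b74f178: {11284e8, b74f178}.
936b2b4 is not among them, so fast-forward is not possible.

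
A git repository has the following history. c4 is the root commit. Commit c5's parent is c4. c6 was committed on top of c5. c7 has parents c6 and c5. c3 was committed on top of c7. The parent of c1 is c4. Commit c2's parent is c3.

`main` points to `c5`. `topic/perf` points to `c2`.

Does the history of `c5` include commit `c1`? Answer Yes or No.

Ancestors of c5: {c4, c5}.
c1 is not in that set, so it is not an ancestor of c5.

No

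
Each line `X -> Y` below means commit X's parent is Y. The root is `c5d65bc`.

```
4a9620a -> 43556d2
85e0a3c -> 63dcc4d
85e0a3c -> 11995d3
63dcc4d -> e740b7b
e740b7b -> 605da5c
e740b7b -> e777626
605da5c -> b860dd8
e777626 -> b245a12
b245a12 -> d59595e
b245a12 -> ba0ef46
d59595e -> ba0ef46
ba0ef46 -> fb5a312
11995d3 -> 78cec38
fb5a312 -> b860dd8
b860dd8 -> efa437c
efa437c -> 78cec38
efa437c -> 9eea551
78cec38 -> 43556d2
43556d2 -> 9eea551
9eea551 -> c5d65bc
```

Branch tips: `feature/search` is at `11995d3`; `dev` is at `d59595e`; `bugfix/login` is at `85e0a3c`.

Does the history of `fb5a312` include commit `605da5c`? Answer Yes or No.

No

Ancestors of fb5a312: {43556d2, 78cec38, 9eea551, b860dd8, c5d65bc, efa437c, fb5a312}.
605da5c is not in that set, so it is not an ancestor of fb5a312.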